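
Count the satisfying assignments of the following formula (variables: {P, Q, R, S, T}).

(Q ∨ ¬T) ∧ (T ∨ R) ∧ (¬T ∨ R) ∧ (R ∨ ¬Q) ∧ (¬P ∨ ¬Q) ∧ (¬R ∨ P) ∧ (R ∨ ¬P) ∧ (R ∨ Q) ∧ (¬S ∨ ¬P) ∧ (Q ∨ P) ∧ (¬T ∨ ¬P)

There are 2^5 = 32 truth assignments over (P, Q, R, S, T).
Split on S. With S = True, the clauses containing S are satisfied and ¬S drops from the rest; 0 of the 2^4 = 16 assignments to the other variables satisfy what remains.
With S = False, by the same count on the reduced clause set, 1 assignment works.
(One model: P=T, Q=F, R=T, S=F, T=F.)
Total: 0 + 1 = 1.

1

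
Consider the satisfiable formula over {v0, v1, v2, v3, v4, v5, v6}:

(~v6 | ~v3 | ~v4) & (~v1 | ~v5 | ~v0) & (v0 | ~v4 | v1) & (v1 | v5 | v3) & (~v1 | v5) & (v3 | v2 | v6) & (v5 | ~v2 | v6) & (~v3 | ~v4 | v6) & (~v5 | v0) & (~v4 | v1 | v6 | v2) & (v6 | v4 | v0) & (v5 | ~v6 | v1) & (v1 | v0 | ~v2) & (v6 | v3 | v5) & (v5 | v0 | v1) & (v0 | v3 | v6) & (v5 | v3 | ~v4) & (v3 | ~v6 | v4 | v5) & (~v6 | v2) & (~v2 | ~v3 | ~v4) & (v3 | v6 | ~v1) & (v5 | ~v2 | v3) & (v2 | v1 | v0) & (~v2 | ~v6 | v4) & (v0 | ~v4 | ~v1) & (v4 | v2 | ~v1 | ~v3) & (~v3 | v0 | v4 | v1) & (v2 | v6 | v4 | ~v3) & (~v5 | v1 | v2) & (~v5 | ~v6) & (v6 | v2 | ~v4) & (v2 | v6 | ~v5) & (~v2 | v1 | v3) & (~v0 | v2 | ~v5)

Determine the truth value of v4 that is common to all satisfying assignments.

False

Suppose v4 = 1.
Try v6 = 0.
(~v3) alone gives v3 = 0.
(v2) alone gives v2 = 1.
(v5) alone gives v5 = 1.
(v0) alone gives v0 = 1.
(~v1) alone gives v1 = 0.
That conflicts with the unit clause (v1).
That branch fails; take v6 = 1 instead.
(~v3) alone gives v3 = 0.
(v5) alone gives v5 = 1.
That conflicts with the unit clause (~v5).
Either choice for v6 ends in contradiction.
So every satisfying assignment has v4 = False.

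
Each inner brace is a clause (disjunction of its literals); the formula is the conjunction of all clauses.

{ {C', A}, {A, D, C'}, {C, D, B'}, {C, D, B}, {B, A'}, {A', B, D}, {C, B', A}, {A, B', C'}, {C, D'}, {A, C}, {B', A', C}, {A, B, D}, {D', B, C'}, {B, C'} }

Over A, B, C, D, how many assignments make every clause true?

2

There are 2^4 = 16 truth assignments over (A, B, C, D).
Check each against the 14 clauses (columns in the order A, B, C, D):
  F F F F  ✗ fails (C + D + B)
  F F F T  ✗ fails (C + D')
  F F T F  ✗ fails (C' + A)
  F F T T  ✗ fails (C' + A)
  F T F F  ✗ fails (C + D + B')
  F T F T  ✗ fails (C + B' + A)
  F T T F  ✗ fails (C' + A)
  F T T T  ✗ fails (C' + A)
  T F F F  ✗ fails (C + D + B)
  T F F T  ✗ fails (B + A')
  T F T F  ✗ fails (B + A')
  T F T T  ✗ fails (B + A')
  T T F F  ✗ fails (C + D + B')
  T T F T  ✗ fails (C + D')
  T T T F  ✓ satisfies all
  T T T T  ✓ satisfies all
2 of the 16 rows are models.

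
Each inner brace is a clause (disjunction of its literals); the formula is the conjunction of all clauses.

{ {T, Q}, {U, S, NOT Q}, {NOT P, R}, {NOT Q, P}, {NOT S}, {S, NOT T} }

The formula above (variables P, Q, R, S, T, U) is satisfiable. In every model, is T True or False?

Suppose T = true.
From the singleton clause (NOT S), S = false.
That conflicts with the unit clause (S).
So every satisfying assignment has T = False.

False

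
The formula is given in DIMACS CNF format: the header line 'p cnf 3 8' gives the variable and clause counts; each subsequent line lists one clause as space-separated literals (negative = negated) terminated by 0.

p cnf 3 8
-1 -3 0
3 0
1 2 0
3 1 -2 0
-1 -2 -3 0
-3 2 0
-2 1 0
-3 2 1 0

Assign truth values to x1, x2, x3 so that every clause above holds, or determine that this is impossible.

From the singleton clause (x3), x3 = True.
From the singleton clause (¬x1), x1 = False.
From the singleton clause (x2), x2 = True.
That conflicts with the unit clause (¬x2).

UNSATISFIABLE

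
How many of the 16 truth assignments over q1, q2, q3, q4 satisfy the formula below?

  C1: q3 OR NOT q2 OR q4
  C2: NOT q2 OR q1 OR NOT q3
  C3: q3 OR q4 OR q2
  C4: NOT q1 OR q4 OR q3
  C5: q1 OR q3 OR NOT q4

There are 2^4 = 16 truth assignments over (q1, q2, q3, q4).
Check each against the 5 clauses (columns in the order q1, q2, q3, q4):
  F F F F  ✗ fails (q3 OR q4 OR q2)
  F F F T  ✗ fails (q1 OR q3 OR NOT q4)
  F F T F  ✓ satisfies all
  F F T T  ✓ satisfies all
  F T F F  ✗ fails (q3 OR NOT q2 OR q4)
  F T F T  ✗ fails (q1 OR q3 OR NOT q4)
  F T T F  ✗ fails (NOT q2 OR q1 OR NOT q3)
  F T T T  ✗ fails (NOT q2 OR q1 OR NOT q3)
  T F F F  ✗ fails (q3 OR q4 OR q2)
  T F F T  ✓ satisfies all
  T F T F  ✓ satisfies all
  T F T T  ✓ satisfies all
  T T F F  ✗ fails (q3 OR NOT q2 OR q4)
  T T F T  ✓ satisfies all
  T T T F  ✓ satisfies all
  T T T T  ✓ satisfies all
8 of the 16 rows are models.

8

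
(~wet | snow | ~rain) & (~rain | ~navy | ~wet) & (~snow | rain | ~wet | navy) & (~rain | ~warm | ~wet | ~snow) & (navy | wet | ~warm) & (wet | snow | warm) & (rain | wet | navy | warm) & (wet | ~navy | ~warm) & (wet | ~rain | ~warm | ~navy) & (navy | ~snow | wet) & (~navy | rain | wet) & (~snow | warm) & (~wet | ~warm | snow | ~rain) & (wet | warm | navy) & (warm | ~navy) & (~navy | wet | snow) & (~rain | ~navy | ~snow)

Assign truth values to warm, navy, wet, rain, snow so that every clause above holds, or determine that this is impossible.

warm: 1,  navy: 1,  wet: 1,  rain: 0,  snow: 0

Case snow = 0:
Case wet = 1:
(~rain) alone gives rain = 0.
Case warm = 1:
All clauses hold; navy can take either value.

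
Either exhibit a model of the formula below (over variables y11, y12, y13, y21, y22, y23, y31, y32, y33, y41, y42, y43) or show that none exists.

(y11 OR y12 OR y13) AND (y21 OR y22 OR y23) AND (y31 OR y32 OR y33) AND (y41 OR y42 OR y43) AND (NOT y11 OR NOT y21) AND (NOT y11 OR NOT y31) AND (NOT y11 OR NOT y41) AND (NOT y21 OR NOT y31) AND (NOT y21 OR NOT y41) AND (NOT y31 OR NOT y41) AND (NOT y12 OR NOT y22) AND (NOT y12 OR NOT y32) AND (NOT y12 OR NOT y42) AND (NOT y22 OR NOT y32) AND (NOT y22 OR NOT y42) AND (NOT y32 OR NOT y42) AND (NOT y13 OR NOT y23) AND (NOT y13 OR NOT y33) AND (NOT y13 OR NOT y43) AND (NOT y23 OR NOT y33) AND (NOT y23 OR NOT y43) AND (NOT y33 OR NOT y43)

Case y11 = false:
Case y12 = true:
From the singleton clause (NOT y22), y22 = false.
From the singleton clause (NOT y32), y32 = false.
From the singleton clause (NOT y42), y42 = false.
Case y21 = true:
From the singleton clause (NOT y31), y31 = false.
From the singleton clause (y33), y33 = true.
From the singleton clause (NOT y41), y41 = false.
From the singleton clause (y43), y43 = true.
But (NOT y43) is also a unit clause — contradiction.
Backtrack on y21: now try y21 = false.
From the singleton clause (y23), y23 = true.
From the singleton clause (NOT y13), y13 = false.
From the singleton clause (NOT y33), y33 = false.
From the singleton clause (y31), y31 = true.
From the singleton clause (NOT y41), y41 = false.
From the singleton clause (y43), y43 = true.
But (NOT y43) is also a unit clause — contradiction.
Neither y21 = true nor y21 = false works.
Backtrack on y12: now try y12 = false.
From the singleton clause (y13), y13 = true.
From the singleton clause (NOT y23), y23 = false.
From the singleton clause (NOT y33), y33 = false.
From the singleton clause (NOT y43), y43 = false.
Case y21 = true:
From the singleton clause (NOT y31), y31 = false.
From the singleton clause (y32), y32 = true.
From the singleton clause (NOT y41), y41 = false.
From the singleton clause (y42), y42 = true.
But (NOT y42) is also a unit clause — contradiction.
Backtrack on y21: now try y21 = false.
From the singleton clause (y22), y22 = true.
From the singleton clause (NOT y32), y32 = false.
From the singleton clause (y31), y31 = true.
From the singleton clause (NOT y41), y41 = false.
From the singleton clause (y42), y42 = true.
But (NOT y42) is also a unit clause — contradiction.
Neither y21 = true nor y21 = false works.
Neither y12 = true nor y12 = false works.
Backtrack on y11: now try y11 = true.
From the singleton clause (NOT y21), y21 = false.
From the singleton clause (NOT y31), y31 = false.
From the singleton clause (NOT y41), y41 = false.
Case y22 = true:
From the singleton clause (NOT y12), y12 = false.
From the singleton clause (NOT y32), y32 = false.
From the singleton clause (y33), y33 = true.
From the singleton clause (NOT y42), y42 = false.
From the singleton clause (y43), y43 = true.
But (NOT y43) is also a unit clause — contradiction.
Backtrack on y22: now try y22 = false.
From the singleton clause (y23), y23 = true.
From the singleton clause (NOT y13), y13 = false.
From the singleton clause (NOT y33), y33 = false.
From the singleton clause (y32), y32 = true.
From the singleton clause (NOT y12), y12 = false.
From the singleton clause (NOT y42), y42 = false.
From the singleton clause (y43), y43 = true.
But (NOT y43) is also a unit clause — contradiction.
Neither y22 = true nor y22 = false works.
Neither y11 = true nor y11 = false works.

UNSATISFIABLE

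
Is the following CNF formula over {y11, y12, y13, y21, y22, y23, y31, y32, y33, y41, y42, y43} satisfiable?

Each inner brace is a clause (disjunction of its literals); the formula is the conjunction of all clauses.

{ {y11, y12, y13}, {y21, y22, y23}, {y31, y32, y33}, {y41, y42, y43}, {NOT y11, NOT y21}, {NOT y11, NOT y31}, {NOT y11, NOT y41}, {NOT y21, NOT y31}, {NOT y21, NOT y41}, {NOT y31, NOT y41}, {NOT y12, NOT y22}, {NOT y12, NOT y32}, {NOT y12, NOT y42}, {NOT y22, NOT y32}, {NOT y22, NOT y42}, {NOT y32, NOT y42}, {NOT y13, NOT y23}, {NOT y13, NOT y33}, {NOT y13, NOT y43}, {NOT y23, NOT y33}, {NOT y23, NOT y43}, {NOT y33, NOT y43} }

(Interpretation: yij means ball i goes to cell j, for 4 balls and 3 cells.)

Suppose y11 = false.
Suppose y12 = true.
Unit clause (NOT y22) forces y22 = false.
Unit clause (NOT y32) forces y32 = false.
Unit clause (NOT y42) forces y42 = false.
Suppose y21 = true.
Unit clause (NOT y31) forces y31 = false.
Unit clause (y33) forces y33 = true.
Unit clause (NOT y41) forces y41 = false.
Unit clause (y43) forces y43 = true.
But (NOT y43) is also a unit clause — contradiction.
That branch fails; take y21 = false instead.
Unit clause (y23) forces y23 = true.
Unit clause (NOT y13) forces y13 = false.
Unit clause (NOT y33) forces y33 = false.
Unit clause (y31) forces y31 = true.
Unit clause (NOT y41) forces y41 = false.
Unit clause (y43) forces y43 = true.
But (NOT y43) is also a unit clause — contradiction.
Either choice for y21 ends in contradiction.
That branch fails; take y12 = false instead.
Unit clause (y13) forces y13 = true.
Unit clause (NOT y23) forces y23 = false.
Unit clause (NOT y33) forces y33 = false.
Unit clause (NOT y43) forces y43 = false.
Suppose y21 = true.
Unit clause (NOT y31) forces y31 = false.
Unit clause (y32) forces y32 = true.
Unit clause (NOT y41) forces y41 = false.
Unit clause (y42) forces y42 = true.
But (NOT y42) is also a unit clause — contradiction.
That branch fails; take y21 = false instead.
Unit clause (y22) forces y22 = true.
Unit clause (NOT y32) forces y32 = false.
Unit clause (y31) forces y31 = true.
Unit clause (NOT y41) forces y41 = false.
Unit clause (y42) forces y42 = true.
But (NOT y42) is also a unit clause — contradiction.
Either choice for y21 ends in contradiction.
Either choice for y12 ends in contradiction.
That branch fails; take y11 = true instead.
Unit clause (NOT y21) forces y21 = false.
Unit clause (NOT y31) forces y31 = false.
Unit clause (NOT y41) forces y41 = false.
Suppose y22 = true.
Unit clause (NOT y12) forces y12 = false.
Unit clause (NOT y32) forces y32 = false.
Unit clause (y33) forces y33 = true.
Unit clause (NOT y42) forces y42 = false.
Unit clause (y43) forces y43 = true.
But (NOT y43) is also a unit clause — contradiction.
That branch fails; take y22 = false instead.
Unit clause (y23) forces y23 = true.
Unit clause (NOT y13) forces y13 = false.
Unit clause (NOT y33) forces y33 = false.
Unit clause (y32) forces y32 = true.
Unit clause (NOT y12) forces y12 = false.
Unit clause (NOT y42) forces y42 = false.
Unit clause (y43) forces y43 = true.
But (NOT y43) is also a unit clause — contradiction.
Either choice for y22 ends in contradiction.
Either choice for y11 ends in contradiction.
No assignment satisfies every clause.

Unsatisfiable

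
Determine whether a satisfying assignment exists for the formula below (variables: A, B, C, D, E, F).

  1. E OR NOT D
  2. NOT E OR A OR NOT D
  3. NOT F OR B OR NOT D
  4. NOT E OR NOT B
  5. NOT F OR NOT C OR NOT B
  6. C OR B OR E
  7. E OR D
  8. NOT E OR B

No

Try E = true.
From the singleton clause (NOT B), B = false.
But (B) is also a unit clause — contradiction.
So E must be the other value — set E = false.
From the singleton clause (NOT D), D = false.
But (D) is also a unit clause — contradiction.
Neither E = true nor E = false works.
No assignment satisfies every clause.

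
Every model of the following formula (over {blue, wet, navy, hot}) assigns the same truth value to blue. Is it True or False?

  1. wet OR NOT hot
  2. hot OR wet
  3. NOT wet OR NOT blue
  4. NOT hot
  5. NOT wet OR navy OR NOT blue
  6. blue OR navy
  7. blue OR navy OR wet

Suppose blue = true.
Unit clause (NOT wet) forces wet = false.
Unit clause (NOT hot) forces hot = false.
That conflicts with the unit clause (hot).
So every satisfying assignment has blue = False.

False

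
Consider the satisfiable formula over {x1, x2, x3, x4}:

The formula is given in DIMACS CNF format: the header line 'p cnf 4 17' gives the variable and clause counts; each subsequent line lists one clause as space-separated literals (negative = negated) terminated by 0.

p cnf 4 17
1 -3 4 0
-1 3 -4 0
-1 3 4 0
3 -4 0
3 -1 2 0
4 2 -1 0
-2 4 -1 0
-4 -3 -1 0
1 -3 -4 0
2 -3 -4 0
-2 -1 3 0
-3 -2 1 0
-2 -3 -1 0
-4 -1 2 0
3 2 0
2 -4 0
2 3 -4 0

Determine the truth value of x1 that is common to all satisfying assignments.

Suppose x1 = True.
Case x3 = True:
Unit clause (¬x4) forces x4 = False.
Unit clause (x2) forces x2 = True.
But (¬x2) is also a unit clause — contradiction.
So x3 must be the other value — set x3 = False.
Unit clause (¬x4) forces x4 = False.
But (x4) is also a unit clause — contradiction.
Both values of x3 lead to a conflict.
So every satisfying assignment has x1 = False.

False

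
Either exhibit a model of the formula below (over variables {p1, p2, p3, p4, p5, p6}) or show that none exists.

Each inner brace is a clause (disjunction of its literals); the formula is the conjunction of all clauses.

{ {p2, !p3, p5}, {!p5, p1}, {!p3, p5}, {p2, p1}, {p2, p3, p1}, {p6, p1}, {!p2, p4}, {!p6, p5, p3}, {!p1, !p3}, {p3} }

UNSATISFIABLE

From the singleton clause (p3), p3 = true.
From the singleton clause (p5), p5 = true.
From the singleton clause (p1), p1 = true.
That conflicts with the unit clause (!p1).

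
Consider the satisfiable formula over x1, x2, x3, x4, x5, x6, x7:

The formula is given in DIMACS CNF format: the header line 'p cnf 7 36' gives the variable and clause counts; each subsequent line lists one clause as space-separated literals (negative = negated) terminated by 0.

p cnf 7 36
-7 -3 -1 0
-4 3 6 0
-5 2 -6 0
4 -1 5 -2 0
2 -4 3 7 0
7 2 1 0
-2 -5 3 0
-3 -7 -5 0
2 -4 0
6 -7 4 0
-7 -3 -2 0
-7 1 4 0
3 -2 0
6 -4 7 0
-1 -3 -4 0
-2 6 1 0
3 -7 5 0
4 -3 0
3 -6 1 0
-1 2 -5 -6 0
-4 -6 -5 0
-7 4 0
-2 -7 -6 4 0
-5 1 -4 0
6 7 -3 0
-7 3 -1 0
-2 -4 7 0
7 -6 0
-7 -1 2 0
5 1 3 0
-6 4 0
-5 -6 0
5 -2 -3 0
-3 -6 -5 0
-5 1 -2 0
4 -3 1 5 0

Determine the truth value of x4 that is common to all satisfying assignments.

Suppose x4 = True.
Unit clause (x2) forces x2 = True.
Unit clause (x3) forces x3 = True.
Unit clause (¬x7) forces x7 = False.
That conflicts with the unit clause (x7).
So every satisfying assignment has x4 = False.

False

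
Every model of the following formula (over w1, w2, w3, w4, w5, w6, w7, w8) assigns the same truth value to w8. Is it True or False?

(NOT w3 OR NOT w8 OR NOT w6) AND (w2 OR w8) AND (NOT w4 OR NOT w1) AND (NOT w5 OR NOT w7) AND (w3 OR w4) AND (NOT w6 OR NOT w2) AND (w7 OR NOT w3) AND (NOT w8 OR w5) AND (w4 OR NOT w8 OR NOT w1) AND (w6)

Suppose w8 = false.
(w2) alone gives w2 = true.
(NOT w6) alone gives w6 = false.
But (w6) is also a unit clause — contradiction.
So every satisfying assignment has w8 = True.

True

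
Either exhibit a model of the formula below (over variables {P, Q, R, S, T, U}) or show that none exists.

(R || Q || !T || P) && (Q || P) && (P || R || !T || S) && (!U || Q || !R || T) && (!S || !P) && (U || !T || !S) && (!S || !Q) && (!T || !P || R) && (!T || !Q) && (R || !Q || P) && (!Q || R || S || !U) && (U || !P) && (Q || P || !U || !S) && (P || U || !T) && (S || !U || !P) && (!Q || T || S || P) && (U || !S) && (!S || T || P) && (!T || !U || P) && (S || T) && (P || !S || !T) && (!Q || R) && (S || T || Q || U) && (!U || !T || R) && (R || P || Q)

Branch on Q: set Q = true.
From the singleton clause (!S), S = false.
From the singleton clause (!T), T = false.
That conflicts with the unit clause (T).
That branch fails; take Q = false instead.
From the singleton clause (P), P = true.
From the singleton clause (!S), S = false.
From the singleton clause (U), U = true.
That conflicts with the unit clause (!U).
Either choice for Q ends in contradiction.

UNSATISFIABLE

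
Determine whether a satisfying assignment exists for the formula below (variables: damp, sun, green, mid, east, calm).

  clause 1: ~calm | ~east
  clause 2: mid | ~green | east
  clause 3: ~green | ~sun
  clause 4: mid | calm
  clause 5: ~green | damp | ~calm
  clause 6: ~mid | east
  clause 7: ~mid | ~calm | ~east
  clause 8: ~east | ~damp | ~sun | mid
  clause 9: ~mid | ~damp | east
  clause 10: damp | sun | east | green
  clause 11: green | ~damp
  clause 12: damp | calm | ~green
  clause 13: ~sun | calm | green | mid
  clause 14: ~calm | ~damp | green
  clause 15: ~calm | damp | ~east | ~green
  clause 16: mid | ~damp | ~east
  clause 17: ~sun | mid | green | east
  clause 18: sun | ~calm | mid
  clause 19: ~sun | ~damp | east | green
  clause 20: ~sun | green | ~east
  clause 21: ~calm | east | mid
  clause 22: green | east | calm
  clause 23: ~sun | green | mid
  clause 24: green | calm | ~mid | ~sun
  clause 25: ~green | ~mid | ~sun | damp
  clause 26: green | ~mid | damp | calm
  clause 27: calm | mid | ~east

Suppose calm = 0.
The clause (mid) is unit, so mid = 1.
The clause (east) is unit, so east = 1.
Suppose green = 1.
The clause (~sun) is unit, so sun = 0.
The clause (damp) is unit, so damp = 1.
All clauses are satisfied.
A satisfying assignment: damp=1, sun=0, green=1, mid=1, east=1, calm=0.

Yes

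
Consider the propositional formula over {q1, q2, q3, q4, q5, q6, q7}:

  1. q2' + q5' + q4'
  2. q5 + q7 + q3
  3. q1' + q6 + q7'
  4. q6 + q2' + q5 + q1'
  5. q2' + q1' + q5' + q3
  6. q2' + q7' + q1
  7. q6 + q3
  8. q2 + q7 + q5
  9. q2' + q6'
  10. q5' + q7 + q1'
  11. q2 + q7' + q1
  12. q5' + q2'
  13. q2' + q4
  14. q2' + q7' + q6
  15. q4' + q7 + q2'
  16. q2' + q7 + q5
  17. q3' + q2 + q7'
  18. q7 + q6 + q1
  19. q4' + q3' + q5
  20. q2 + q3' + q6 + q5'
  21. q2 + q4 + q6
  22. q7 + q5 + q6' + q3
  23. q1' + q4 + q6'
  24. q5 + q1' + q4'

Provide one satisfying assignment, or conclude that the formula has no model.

q1 ↦ 0, q2 ↦ 0, q3 ↦ 1, q4 ↦ 1, q5 ↦ 1, q6 ↦ 1, q7 ↦ 0

Suppose q6 = 1.
From the singleton clause (q2'), q2 = 0.
Suppose q7 = 0.
From the singleton clause (q5), q5 = 1.
From the singleton clause (q1'), q1 = 0.
No clause remains; q3, q4 are free.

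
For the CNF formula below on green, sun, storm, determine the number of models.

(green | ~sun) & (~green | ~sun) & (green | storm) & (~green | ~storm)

There are 2^3 = 8 truth assignments over (green, sun, storm).
Check each against the 4 clauses (columns in the order green, sun, storm):
  F F F  ✗ fails (green | storm)
  F F T  ✓ satisfies all
  F T F  ✗ fails (green | ~sun)
  F T T  ✗ fails (green | ~sun)
  T F F  ✓ satisfies all
  T F T  ✗ fails (~green | ~storm)
  T T F  ✗ fails (~green | ~sun)
  T T T  ✗ fails (~green | ~sun)
2 of the 8 rows are models.

2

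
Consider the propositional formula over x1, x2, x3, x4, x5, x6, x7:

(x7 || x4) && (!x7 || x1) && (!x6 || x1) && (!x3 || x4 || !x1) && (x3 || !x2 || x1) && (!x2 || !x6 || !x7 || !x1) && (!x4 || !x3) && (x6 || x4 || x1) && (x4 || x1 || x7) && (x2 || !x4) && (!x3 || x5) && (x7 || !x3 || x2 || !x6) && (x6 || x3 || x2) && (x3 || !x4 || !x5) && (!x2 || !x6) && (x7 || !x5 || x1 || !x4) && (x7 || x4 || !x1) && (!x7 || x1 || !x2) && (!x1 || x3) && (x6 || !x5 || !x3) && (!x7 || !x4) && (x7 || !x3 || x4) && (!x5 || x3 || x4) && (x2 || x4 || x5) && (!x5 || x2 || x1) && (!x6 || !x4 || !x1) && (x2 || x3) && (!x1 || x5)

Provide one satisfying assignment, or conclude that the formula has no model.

Branch on x7: set x7 = true.
From the singleton clause (x1), x1 = true.
From the singleton clause (x3), x3 = true.
From the singleton clause (x4), x4 = true.
But (!x4) is also a unit clause — contradiction.
That branch fails; take x7 = false instead.
From the singleton clause (x4), x4 = true.
From the singleton clause (!x3), x3 = false.
From the singleton clause (x2), x2 = true.
From the singleton clause (x1), x1 = true.
But (!x1) is also a unit clause — contradiction.
Either choice for x7 ends in contradiction.

UNSATISFIABLE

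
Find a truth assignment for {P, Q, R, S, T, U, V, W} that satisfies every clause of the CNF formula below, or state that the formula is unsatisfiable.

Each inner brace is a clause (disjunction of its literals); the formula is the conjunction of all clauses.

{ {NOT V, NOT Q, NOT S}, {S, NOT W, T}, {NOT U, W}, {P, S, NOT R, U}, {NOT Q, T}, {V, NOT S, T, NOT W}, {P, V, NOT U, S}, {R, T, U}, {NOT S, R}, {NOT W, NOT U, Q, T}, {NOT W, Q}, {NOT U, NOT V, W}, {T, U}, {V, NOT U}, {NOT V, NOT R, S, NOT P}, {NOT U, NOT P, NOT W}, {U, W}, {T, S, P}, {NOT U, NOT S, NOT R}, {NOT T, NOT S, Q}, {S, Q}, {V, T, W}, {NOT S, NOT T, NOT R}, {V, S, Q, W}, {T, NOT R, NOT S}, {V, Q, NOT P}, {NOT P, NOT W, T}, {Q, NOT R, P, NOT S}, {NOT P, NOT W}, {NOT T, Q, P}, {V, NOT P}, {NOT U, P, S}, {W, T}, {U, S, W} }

P ↦ false,  Q ↦ true,  R ↦ false,  S ↦ false,  T ↦ true,  U ↦ false,  V ↦ true,  W ↦ true

Try U = false.
From the singleton clause (T), T = true.
From the singleton clause (W), W = true.
From the singleton clause (Q), Q = true.
From the singleton clause (NOT P), P = false.
Try V = true.
From the singleton clause (NOT S), S = false.
From the singleton clause (NOT R), R = false.
All clauses are satisfied.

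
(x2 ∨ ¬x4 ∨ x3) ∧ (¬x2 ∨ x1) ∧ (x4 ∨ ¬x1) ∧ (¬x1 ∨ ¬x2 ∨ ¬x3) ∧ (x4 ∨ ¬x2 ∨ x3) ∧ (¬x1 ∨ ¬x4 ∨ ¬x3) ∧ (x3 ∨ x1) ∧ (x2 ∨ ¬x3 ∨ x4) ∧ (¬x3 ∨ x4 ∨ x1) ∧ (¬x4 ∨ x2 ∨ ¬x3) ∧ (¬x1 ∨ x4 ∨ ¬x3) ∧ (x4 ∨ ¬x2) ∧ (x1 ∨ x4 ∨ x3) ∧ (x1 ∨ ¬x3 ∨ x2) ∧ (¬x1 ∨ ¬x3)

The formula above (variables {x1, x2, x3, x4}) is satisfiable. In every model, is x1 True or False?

True

Suppose x1 = False.
From the singleton clause (¬x2), x2 = False.
From the singleton clause (x3), x3 = True.
That conflicts with the unit clause (¬x3).
So every satisfying assignment has x1 = True.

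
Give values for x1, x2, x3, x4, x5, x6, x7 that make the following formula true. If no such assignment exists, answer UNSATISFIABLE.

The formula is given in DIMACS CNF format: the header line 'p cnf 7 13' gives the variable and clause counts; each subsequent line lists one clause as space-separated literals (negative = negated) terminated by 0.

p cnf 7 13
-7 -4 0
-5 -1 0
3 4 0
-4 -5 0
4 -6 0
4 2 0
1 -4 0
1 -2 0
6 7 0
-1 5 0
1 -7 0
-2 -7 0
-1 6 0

Branch on x7: set x7 = False.
The clause (x6) is unit, so x6 = True.
The clause (x4) is unit, so x4 = True.
The clause (¬x5) is unit, so x5 = False.
The clause (x1) is unit, so x1 = True.
That conflicts with the unit clause (¬x1).
Backtrack on x7: now try x7 = True.
The clause (¬x4) is unit, so x4 = False.
The clause (x3) is unit, so x3 = True.
The clause (¬x6) is unit, so x6 = False.
The clause (x2) is unit, so x2 = True.
That conflicts with the unit clause (¬x2).
Either choice for x7 ends in contradiction.

UNSATISFIABLE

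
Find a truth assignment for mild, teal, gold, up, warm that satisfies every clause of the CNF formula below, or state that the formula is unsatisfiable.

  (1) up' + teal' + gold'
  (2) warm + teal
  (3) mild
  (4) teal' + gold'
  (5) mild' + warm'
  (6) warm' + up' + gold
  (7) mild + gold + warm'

(mild) alone gives mild = 1.
(warm') alone gives warm = 0.
(teal) alone gives teal = 1.
(gold') alone gives gold = 0.
No clause remains; up is free.

mild=1; teal=1; gold=0; up=0; warm=0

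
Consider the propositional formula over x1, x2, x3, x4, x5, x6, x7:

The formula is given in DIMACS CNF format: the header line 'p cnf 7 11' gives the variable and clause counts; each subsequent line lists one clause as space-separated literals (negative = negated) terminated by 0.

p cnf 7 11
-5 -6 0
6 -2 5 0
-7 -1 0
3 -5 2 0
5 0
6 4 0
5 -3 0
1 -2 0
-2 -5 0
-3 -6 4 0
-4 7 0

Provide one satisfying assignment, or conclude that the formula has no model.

x1=False,  x2=False,  x3=True,  x4=True,  x5=True,  x6=False,  x7=True

The clause (x5) is unit, so x5 = True.
The clause (¬x6) is unit, so x6 = False.
The clause (x4) is unit, so x4 = True.
The clause (¬x2) is unit, so x2 = False.
The clause (x3) is unit, so x3 = True.
The clause (x7) is unit, so x7 = True.
The clause (¬x1) is unit, so x1 = False.
All clauses are satisfied.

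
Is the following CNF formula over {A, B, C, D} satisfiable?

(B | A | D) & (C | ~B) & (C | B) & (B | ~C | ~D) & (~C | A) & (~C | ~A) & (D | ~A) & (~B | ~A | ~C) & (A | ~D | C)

Unsatisfiable

Branch on C: set C = 1.
Unit clause (A) forces A = 1.
That conflicts with the unit clause (~A).
So C must be the other value — set C = 0.
Unit clause (~B) forces B = 0.
That conflicts with the unit clause (B).
Both values of C lead to a conflict.
No assignment satisfies every clause.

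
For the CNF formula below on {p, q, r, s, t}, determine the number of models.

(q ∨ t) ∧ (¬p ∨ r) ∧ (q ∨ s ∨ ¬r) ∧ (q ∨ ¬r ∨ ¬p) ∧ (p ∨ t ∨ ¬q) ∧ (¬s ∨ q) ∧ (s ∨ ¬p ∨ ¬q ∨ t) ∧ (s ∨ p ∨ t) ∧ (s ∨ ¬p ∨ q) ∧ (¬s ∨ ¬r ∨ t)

7

There are 2^5 = 32 truth assignments over (p, q, r, s, t).
Split on q. With q = True, the clauses containing q are satisfied and ¬q drops from the rest; 6 of the 2^4 = 16 assignments to the other variables satisfy what remains.
With q = False, by the same count on the reduced clause set, 1 assignment works.
Total: 6 + 1 = 7.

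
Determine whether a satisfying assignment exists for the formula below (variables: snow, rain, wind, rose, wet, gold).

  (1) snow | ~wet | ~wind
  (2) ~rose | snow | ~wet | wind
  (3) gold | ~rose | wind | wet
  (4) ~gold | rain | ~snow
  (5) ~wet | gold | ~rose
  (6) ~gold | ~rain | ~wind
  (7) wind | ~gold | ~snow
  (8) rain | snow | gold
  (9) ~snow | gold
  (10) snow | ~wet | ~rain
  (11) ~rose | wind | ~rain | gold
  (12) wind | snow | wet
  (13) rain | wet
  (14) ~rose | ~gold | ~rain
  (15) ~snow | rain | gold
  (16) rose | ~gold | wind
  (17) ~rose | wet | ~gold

Yes

Try snow = 0.
Try wet = 0.
Unit clause (wind) forces wind = 1.
Unit clause (rain) forces rain = 1.
Unit clause (~gold) forces gold = 0.
No clause remains; rose is free.
A satisfying assignment: snow: 0,  rain: 1,  wind: 1,  rose: 0,  wet: 0,  gold: 0.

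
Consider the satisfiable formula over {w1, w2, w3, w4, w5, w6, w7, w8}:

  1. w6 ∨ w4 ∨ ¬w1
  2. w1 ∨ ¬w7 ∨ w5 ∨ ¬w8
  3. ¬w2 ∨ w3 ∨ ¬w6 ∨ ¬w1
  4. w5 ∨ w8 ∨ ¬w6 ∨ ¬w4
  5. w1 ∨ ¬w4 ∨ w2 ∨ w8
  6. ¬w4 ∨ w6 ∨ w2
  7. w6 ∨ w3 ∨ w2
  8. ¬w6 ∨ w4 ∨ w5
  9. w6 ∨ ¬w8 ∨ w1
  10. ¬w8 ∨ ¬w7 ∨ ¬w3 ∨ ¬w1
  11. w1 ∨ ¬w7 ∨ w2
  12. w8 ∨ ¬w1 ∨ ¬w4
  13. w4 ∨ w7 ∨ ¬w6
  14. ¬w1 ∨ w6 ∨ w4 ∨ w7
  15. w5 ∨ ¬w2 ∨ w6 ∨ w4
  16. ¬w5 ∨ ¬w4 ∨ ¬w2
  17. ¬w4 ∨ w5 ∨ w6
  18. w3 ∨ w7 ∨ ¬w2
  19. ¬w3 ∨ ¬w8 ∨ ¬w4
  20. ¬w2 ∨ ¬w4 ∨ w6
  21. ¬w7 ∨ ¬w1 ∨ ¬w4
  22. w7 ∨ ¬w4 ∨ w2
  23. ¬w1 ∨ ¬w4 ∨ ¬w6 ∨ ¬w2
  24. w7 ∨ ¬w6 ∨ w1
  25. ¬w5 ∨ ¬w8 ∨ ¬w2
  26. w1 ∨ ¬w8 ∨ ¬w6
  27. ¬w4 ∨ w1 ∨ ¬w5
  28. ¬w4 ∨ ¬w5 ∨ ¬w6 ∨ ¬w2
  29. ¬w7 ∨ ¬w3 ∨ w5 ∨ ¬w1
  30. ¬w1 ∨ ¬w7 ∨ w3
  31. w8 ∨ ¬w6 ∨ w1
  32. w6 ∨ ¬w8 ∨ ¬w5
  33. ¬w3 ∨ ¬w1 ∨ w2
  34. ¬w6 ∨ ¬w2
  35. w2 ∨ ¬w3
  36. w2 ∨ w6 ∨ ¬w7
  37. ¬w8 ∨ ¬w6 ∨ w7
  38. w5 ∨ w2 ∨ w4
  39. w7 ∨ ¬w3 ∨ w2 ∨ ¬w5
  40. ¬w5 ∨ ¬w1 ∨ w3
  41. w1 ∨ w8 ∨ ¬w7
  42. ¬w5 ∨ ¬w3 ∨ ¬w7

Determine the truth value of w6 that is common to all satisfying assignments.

False

Suppose w6 = True.
From the singleton clause (¬w2), w2 = False.
From the singleton clause (¬w3), w3 = False.
Suppose w4 = True.
From the singleton clause (w7), w7 = True.
From the singleton clause (w1), w1 = True.
Now (¬w1) is unsatisfied and unit — conflict.
Undo w4 and try w4 = False.
From the singleton clause (w5), w5 = True.
From the singleton clause (w7), w7 = True.
From the singleton clause (w1), w1 = True.
Now (¬w1) is unsatisfied and unit — conflict.
Both values of w4 lead to a conflict.
So every satisfying assignment has w6 = False.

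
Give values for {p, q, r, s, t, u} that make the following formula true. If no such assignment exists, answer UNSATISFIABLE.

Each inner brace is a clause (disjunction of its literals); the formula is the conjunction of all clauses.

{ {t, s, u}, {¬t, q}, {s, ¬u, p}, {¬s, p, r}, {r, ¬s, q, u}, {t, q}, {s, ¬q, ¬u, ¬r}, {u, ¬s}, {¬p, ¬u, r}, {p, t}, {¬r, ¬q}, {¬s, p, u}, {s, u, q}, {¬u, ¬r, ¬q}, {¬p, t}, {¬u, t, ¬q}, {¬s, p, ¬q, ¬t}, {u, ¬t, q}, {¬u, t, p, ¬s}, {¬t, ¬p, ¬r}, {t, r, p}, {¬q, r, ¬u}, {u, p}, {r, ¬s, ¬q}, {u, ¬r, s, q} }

p ↦ True; q ↦ True; r ↦ False; s ↦ False; t ↦ True; u ↦ False

Try t = True.
The clause (q) is unit, so q = True.
The clause (¬r) is unit, so r = False.
The clause (¬u) is unit, so u = False.
The clause (¬s) is unit, so s = False.
The clause (p) is unit, so p = True.
This assignment satisfies each clause.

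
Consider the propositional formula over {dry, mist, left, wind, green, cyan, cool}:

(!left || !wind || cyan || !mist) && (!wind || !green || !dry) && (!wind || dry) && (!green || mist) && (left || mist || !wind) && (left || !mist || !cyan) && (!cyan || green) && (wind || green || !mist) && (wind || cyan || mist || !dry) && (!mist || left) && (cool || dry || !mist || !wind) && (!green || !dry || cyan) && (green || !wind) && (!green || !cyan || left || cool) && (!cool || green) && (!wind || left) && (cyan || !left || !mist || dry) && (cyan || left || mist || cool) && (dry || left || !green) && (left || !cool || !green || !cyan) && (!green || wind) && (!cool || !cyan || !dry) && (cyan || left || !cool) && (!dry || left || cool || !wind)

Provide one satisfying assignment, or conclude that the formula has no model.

Branch on wind: set wind = false.
(!green) alone gives green = false.
(!cyan) alone gives cyan = false.
(!mist) alone gives mist = false.
(!dry) alone gives dry = false.
(!cool) alone gives cool = false.
(left) alone gives left = true.
Every clause now holds.

dry: false, mist: false, left: true, wind: false, green: false, cyan: false, cool: false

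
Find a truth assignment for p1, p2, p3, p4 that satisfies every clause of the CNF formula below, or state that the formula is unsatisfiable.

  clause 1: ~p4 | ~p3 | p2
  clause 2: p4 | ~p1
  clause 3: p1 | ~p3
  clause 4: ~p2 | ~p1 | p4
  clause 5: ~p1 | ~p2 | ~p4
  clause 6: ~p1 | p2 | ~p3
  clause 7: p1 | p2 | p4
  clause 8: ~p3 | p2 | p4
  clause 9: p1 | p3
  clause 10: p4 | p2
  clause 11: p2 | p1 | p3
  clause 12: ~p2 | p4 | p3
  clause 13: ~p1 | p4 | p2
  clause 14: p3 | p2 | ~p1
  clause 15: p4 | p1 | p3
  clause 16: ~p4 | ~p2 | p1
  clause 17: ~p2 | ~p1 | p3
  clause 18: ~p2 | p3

Try p4 = 1.
Try p3 = 0.
The clause (p1) is unit, so p1 = 1.
The clause (~p2) is unit, so p2 = 0.
Now (p2) is unsatisfied and unit — conflict.
That branch fails; take p3 = 1 instead.
The clause (p2) is unit, so p2 = 1.
The clause (p1) is unit, so p1 = 1.
Now (~p1) is unsatisfied and unit — conflict.
Either choice for p3 ends in contradiction.
That branch fails; take p4 = 0 instead.
The clause (~p1) is unit, so p1 = 0.
The clause (~p3) is unit, so p3 = 0.
Now (p3) is unsatisfied and unit — conflict.
Either choice for p4 ends in contradiction.

UNSATISFIABLE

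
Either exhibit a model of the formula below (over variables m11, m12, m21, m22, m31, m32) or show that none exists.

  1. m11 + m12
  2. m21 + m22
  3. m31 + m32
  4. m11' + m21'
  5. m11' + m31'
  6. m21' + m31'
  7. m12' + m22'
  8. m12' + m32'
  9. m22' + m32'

Branch on m11: set m11 = 1.
The clause (m21') is unit, so m21 = 0.
The clause (m22) is unit, so m22 = 1.
The clause (m31') is unit, so m31 = 0.
The clause (m32) is unit, so m32 = 1.
But (m32') is also a unit clause — contradiction.
So m11 must be the other value — set m11 = 0.
The clause (m12) is unit, so m12 = 1.
The clause (m22') is unit, so m22 = 0.
The clause (m21) is unit, so m21 = 1.
The clause (m31') is unit, so m31 = 0.
The clause (m32) is unit, so m32 = 1.
But (m32') is also a unit clause — contradiction.
Both values of m11 lead to a conflict.

UNSATISFIABLE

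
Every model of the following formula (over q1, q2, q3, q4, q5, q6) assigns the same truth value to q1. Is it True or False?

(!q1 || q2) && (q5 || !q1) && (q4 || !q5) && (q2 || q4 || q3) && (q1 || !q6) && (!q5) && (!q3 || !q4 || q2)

False

Suppose q1 = true.
Unit clause (q2) forces q2 = true.
Unit clause (q5) forces q5 = true.
But (!q5) is also a unit clause — contradiction.
So every satisfying assignment has q1 = False.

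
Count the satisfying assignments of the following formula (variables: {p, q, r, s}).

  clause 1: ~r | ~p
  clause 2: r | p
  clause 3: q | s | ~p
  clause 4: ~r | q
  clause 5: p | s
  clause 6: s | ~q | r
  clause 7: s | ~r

There are 2^4 = 16 truth assignments over (p, q, r, s).
Check each against the 7 clauses (columns in the order p, q, r, s):
  F F F F  ✗ fails (r | p)
  F F F T  ✗ fails (r | p)
  F F T F  ✗ fails (~r | q)
  F F T T  ✗ fails (~r | q)
  F T F F  ✗ fails (r | p)
  F T F T  ✗ fails (r | p)
  F T T F  ✗ fails (p | s)
  F T T T  ✓ satisfies all
  T F F F  ✗ fails (q | s | ~p)
  T F F T  ✓ satisfies all
  T F T F  ✗ fails (~r | ~p)
  T F T T  ✗ fails (~r | ~p)
  T T F F  ✗ fails (s | ~q | r)
  T T F T  ✓ satisfies all
  T T T F  ✗ fails (~r | ~p)
  T T T T  ✗ fails (~r | ~p)
3 of the 16 rows are models.

3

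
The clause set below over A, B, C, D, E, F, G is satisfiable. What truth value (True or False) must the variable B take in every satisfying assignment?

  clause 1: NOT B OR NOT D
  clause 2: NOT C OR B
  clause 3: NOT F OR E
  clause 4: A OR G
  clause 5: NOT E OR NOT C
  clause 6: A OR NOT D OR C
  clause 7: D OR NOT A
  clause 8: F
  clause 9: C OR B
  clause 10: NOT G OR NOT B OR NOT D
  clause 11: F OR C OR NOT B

True

Suppose B = false.
The clause (NOT C) is unit, so C = false.
That conflicts with the unit clause (C).
So every satisfying assignment has B = True.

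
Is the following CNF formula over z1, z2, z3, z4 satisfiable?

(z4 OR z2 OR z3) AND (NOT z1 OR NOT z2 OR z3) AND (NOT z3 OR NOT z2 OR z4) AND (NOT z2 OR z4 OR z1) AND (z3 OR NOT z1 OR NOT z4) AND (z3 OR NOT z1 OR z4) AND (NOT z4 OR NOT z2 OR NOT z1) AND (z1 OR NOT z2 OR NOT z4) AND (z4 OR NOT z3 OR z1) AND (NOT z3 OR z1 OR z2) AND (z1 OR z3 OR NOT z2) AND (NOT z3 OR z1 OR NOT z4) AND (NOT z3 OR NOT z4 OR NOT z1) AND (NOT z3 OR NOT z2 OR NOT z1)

Yes, satisfiable

Try z4 = false.
Try z2 = false.
The clause (z3) is unit, so z3 = true.
The clause (z1) is unit, so z1 = true.
All clauses are satisfied.
A satisfying assignment: z1=true, z2=false, z3=true, z4=false.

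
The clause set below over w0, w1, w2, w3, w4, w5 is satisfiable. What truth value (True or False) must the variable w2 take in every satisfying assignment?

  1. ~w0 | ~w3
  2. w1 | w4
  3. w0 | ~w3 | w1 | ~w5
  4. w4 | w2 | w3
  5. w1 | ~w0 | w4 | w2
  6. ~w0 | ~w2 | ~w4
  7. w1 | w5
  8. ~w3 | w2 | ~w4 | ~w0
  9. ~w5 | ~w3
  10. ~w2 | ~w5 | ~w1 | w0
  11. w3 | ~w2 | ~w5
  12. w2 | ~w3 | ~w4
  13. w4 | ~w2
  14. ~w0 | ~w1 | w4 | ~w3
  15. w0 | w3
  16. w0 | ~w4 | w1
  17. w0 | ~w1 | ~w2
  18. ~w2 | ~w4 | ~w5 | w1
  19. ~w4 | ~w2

Suppose w2 = 1.
The clause (w4) is unit, so w4 = 1.
Now (~w4) is unsatisfied and unit — conflict.
So every satisfying assignment has w2 = False.

False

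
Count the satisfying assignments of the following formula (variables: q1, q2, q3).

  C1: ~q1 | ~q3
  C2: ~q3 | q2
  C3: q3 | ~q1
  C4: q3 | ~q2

2

There are 2^3 = 8 truth assignments over (q1, q2, q3).
Split on q1. With q1 = 1, the clauses containing q1 are satisfied and ~q1 drops from the rest; 0 of the 2^2 = 4 assignments to the other variables satisfy what remains.
With q1 = 0, by the same count on the reduced clause set, 2 assignments work.
Total: 0 + 2 = 2.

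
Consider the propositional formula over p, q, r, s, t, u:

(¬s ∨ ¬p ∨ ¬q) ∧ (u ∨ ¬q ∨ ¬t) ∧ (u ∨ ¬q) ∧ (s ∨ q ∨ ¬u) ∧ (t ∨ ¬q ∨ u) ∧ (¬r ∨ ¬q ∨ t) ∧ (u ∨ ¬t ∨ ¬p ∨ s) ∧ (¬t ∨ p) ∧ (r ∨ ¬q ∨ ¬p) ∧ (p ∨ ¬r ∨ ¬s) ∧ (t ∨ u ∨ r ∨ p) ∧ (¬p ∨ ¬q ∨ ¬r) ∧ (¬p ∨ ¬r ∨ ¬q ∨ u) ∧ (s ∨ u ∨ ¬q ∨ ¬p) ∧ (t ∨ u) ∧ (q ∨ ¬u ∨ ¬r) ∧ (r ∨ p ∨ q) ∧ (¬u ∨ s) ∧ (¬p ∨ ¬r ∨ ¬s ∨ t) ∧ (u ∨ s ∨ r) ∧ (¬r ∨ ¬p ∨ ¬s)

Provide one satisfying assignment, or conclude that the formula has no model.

p: True,  q: False,  r: False,  s: True,  t: True,  u: True

Case u = True:
Unit clause (s) forces s = True.
Case p = True:
Unit clause (¬q) forces q = False.
Unit clause (¬r) forces r = False.
Every clause is now satisfied; t is unconstrained.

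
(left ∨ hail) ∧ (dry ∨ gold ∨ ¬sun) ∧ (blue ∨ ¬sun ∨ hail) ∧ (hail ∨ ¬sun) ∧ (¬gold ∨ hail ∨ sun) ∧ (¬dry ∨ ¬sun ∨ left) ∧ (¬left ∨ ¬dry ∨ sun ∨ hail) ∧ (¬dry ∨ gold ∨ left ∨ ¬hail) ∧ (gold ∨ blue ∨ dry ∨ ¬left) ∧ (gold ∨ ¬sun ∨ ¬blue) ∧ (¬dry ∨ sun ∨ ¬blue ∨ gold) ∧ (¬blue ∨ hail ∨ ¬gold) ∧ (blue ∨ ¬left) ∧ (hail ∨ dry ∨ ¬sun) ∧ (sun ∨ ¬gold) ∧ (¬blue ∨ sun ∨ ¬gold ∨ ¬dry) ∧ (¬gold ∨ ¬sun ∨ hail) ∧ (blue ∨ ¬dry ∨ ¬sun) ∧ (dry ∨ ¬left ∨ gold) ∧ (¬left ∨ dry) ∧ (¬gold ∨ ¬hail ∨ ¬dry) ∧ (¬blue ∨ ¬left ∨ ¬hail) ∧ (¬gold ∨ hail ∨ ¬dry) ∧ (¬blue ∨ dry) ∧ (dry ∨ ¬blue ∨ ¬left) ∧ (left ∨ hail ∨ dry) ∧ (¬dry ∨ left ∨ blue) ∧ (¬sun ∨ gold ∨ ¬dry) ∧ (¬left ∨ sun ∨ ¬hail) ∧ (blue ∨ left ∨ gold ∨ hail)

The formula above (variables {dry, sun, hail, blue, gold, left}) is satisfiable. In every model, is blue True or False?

Suppose blue = True.
The clause (dry) is unit, so dry = True.
Try left = True.
The clause (¬hail) is unit, so hail = False.
The clause (¬sun) is unit, so sun = False.
Now (sun) is unsatisfied and unit — conflict.
Undo left and try left = False.
The clause (hail) is unit, so hail = True.
The clause (¬sun) is unit, so sun = False.
The clause (gold) is unit, so gold = True.
Now (¬gold) is unsatisfied and unit — conflict.
Both values of left lead to a conflict.
So every satisfying assignment has blue = False.

False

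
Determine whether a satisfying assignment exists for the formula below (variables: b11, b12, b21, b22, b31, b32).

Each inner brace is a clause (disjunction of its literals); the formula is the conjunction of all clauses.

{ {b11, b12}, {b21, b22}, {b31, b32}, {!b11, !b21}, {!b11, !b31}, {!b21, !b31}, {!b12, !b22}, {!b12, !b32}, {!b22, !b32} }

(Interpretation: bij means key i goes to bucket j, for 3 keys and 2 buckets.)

Suppose b11 = true.
(!b21) alone gives b21 = false.
(b22) alone gives b22 = true.
(!b31) alone gives b31 = false.
(b32) alone gives b32 = true.
Now (!b32) is unsatisfied and unit — conflict.
Undo b11 and try b11 = false.
(b12) alone gives b12 = true.
(!b22) alone gives b22 = false.
(b21) alone gives b21 = true.
(!b31) alone gives b31 = false.
(b32) alone gives b32 = true.
Now (!b32) is unsatisfied and unit — conflict.
Neither b11 = true nor b11 = false works.
No assignment satisfies every clause.

No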